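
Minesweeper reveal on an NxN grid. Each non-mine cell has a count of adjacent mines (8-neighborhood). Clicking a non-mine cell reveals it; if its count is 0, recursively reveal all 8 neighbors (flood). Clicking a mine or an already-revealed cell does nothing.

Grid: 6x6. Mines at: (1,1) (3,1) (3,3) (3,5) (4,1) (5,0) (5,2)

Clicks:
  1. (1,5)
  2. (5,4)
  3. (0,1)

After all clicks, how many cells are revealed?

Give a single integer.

Answer: 19

Derivation:
Click 1 (1,5) count=0: revealed 12 new [(0,2) (0,3) (0,4) (0,5) (1,2) (1,3) (1,4) (1,5) (2,2) (2,3) (2,4) (2,5)] -> total=12
Click 2 (5,4) count=0: revealed 6 new [(4,3) (4,4) (4,5) (5,3) (5,4) (5,5)] -> total=18
Click 3 (0,1) count=1: revealed 1 new [(0,1)] -> total=19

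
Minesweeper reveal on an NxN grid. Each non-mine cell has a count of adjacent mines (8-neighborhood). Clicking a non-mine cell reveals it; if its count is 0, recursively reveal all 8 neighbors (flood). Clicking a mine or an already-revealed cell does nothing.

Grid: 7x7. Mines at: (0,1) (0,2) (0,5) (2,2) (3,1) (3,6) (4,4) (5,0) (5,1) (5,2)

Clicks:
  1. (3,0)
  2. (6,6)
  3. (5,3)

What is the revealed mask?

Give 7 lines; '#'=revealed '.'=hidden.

Answer: .......
.......
.......
#......
.....##
...####
...####

Derivation:
Click 1 (3,0) count=1: revealed 1 new [(3,0)] -> total=1
Click 2 (6,6) count=0: revealed 10 new [(4,5) (4,6) (5,3) (5,4) (5,5) (5,6) (6,3) (6,4) (6,5) (6,6)] -> total=11
Click 3 (5,3) count=2: revealed 0 new [(none)] -> total=11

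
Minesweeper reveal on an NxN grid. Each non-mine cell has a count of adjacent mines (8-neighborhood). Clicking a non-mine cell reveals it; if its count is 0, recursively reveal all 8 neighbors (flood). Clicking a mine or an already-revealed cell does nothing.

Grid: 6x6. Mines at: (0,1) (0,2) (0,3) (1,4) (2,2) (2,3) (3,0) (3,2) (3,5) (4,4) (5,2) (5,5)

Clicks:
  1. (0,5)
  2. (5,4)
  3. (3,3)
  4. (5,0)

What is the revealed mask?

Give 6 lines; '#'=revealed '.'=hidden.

Answer: .....#
......
......
...#..
##....
##..#.

Derivation:
Click 1 (0,5) count=1: revealed 1 new [(0,5)] -> total=1
Click 2 (5,4) count=2: revealed 1 new [(5,4)] -> total=2
Click 3 (3,3) count=4: revealed 1 new [(3,3)] -> total=3
Click 4 (5,0) count=0: revealed 4 new [(4,0) (4,1) (5,0) (5,1)] -> total=7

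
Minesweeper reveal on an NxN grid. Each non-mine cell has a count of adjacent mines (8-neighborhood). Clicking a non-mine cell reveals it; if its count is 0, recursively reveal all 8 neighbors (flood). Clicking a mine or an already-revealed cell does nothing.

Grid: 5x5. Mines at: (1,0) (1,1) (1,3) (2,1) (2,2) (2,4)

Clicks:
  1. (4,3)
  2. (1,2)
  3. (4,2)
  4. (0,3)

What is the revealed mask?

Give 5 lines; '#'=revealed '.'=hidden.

Answer: ...#.
..#..
.....
#####
#####

Derivation:
Click 1 (4,3) count=0: revealed 10 new [(3,0) (3,1) (3,2) (3,3) (3,4) (4,0) (4,1) (4,2) (4,3) (4,4)] -> total=10
Click 2 (1,2) count=4: revealed 1 new [(1,2)] -> total=11
Click 3 (4,2) count=0: revealed 0 new [(none)] -> total=11
Click 4 (0,3) count=1: revealed 1 new [(0,3)] -> total=12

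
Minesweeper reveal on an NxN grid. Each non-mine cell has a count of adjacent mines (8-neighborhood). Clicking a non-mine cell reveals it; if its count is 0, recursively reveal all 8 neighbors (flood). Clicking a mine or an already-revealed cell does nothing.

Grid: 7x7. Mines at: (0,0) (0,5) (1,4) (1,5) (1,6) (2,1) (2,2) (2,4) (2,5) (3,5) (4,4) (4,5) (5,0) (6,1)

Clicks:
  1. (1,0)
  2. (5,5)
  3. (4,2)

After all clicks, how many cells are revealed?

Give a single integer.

Answer: 11

Derivation:
Click 1 (1,0) count=2: revealed 1 new [(1,0)] -> total=1
Click 2 (5,5) count=2: revealed 1 new [(5,5)] -> total=2
Click 3 (4,2) count=0: revealed 9 new [(3,1) (3,2) (3,3) (4,1) (4,2) (4,3) (5,1) (5,2) (5,3)] -> total=11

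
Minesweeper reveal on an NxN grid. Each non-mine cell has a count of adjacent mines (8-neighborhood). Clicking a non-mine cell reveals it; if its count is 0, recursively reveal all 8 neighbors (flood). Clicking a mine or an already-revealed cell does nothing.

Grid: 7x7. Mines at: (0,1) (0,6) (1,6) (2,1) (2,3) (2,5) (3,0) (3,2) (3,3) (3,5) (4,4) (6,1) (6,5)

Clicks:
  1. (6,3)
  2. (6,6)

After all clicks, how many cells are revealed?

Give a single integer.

Answer: 7

Derivation:
Click 1 (6,3) count=0: revealed 6 new [(5,2) (5,3) (5,4) (6,2) (6,3) (6,4)] -> total=6
Click 2 (6,6) count=1: revealed 1 new [(6,6)] -> total=7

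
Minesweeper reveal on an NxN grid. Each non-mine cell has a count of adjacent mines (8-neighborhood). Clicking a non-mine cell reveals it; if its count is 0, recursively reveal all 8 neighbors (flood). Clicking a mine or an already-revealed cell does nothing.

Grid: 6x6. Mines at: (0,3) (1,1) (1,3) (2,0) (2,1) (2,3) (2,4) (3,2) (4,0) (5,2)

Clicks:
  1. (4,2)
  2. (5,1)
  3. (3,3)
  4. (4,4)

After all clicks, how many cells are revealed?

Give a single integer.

Click 1 (4,2) count=2: revealed 1 new [(4,2)] -> total=1
Click 2 (5,1) count=2: revealed 1 new [(5,1)] -> total=2
Click 3 (3,3) count=3: revealed 1 new [(3,3)] -> total=3
Click 4 (4,4) count=0: revealed 8 new [(3,4) (3,5) (4,3) (4,4) (4,5) (5,3) (5,4) (5,5)] -> total=11

Answer: 11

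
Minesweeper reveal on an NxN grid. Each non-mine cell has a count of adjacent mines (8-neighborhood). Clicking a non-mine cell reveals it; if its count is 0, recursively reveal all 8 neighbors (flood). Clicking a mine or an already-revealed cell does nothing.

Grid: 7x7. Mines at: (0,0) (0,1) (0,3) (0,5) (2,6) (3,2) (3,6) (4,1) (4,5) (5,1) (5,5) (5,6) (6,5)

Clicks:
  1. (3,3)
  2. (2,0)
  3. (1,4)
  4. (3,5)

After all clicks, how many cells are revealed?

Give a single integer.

Click 1 (3,3) count=1: revealed 1 new [(3,3)] -> total=1
Click 2 (2,0) count=0: revealed 6 new [(1,0) (1,1) (2,0) (2,1) (3,0) (3,1)] -> total=7
Click 3 (1,4) count=2: revealed 1 new [(1,4)] -> total=8
Click 4 (3,5) count=3: revealed 1 new [(3,5)] -> total=9

Answer: 9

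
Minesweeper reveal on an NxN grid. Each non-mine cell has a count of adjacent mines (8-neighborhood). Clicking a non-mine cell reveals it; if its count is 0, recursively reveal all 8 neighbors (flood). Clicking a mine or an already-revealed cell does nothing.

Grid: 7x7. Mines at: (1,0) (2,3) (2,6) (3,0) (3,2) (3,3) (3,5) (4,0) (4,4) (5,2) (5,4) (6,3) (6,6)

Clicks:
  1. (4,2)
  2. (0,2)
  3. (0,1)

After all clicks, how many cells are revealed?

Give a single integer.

Answer: 13

Derivation:
Click 1 (4,2) count=3: revealed 1 new [(4,2)] -> total=1
Click 2 (0,2) count=0: revealed 12 new [(0,1) (0,2) (0,3) (0,4) (0,5) (0,6) (1,1) (1,2) (1,3) (1,4) (1,5) (1,6)] -> total=13
Click 3 (0,1) count=1: revealed 0 new [(none)] -> total=13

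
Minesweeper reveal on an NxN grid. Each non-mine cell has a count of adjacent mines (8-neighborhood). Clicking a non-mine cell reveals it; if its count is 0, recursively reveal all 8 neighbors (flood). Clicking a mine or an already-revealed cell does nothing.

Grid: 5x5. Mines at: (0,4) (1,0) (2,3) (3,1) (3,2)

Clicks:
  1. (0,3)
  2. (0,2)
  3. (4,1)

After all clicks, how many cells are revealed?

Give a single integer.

Answer: 7

Derivation:
Click 1 (0,3) count=1: revealed 1 new [(0,3)] -> total=1
Click 2 (0,2) count=0: revealed 5 new [(0,1) (0,2) (1,1) (1,2) (1,3)] -> total=6
Click 3 (4,1) count=2: revealed 1 new [(4,1)] -> total=7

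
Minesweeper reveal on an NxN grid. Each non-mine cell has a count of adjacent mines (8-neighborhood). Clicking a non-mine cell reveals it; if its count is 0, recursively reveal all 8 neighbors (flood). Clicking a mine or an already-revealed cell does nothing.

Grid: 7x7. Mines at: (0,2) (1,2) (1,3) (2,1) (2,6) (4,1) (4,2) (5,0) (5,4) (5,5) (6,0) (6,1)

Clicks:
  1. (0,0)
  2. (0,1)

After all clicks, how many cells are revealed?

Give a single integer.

Answer: 4

Derivation:
Click 1 (0,0) count=0: revealed 4 new [(0,0) (0,1) (1,0) (1,1)] -> total=4
Click 2 (0,1) count=2: revealed 0 new [(none)] -> total=4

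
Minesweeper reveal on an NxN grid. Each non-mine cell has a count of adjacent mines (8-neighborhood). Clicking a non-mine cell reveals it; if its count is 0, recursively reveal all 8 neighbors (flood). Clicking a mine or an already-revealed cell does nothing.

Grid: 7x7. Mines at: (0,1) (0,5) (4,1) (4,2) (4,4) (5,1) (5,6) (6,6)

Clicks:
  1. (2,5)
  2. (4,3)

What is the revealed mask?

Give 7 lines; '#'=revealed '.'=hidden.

Click 1 (2,5) count=0: revealed 26 new [(0,2) (0,3) (0,4) (1,0) (1,1) (1,2) (1,3) (1,4) (1,5) (1,6) (2,0) (2,1) (2,2) (2,3) (2,4) (2,5) (2,6) (3,0) (3,1) (3,2) (3,3) (3,4) (3,5) (3,6) (4,5) (4,6)] -> total=26
Click 2 (4,3) count=2: revealed 1 new [(4,3)] -> total=27

Answer: ..###..
#######
#######
#######
...#.##
.......
.......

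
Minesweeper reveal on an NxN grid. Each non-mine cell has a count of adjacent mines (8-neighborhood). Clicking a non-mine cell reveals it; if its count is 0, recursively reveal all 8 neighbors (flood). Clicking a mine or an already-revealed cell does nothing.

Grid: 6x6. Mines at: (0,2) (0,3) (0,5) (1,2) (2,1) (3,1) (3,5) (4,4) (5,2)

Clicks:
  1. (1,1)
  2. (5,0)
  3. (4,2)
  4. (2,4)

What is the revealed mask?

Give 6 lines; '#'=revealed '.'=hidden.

Answer: ......
.#....
....#.
......
###...
##....

Derivation:
Click 1 (1,1) count=3: revealed 1 new [(1,1)] -> total=1
Click 2 (5,0) count=0: revealed 4 new [(4,0) (4,1) (5,0) (5,1)] -> total=5
Click 3 (4,2) count=2: revealed 1 new [(4,2)] -> total=6
Click 4 (2,4) count=1: revealed 1 new [(2,4)] -> total=7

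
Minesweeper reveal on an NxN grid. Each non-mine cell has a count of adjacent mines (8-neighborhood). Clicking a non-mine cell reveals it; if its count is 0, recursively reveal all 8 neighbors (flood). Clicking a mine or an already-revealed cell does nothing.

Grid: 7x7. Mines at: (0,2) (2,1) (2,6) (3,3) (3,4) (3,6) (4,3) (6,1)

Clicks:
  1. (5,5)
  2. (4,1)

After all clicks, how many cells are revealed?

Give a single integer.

Click 1 (5,5) count=0: revealed 13 new [(4,4) (4,5) (4,6) (5,2) (5,3) (5,4) (5,5) (5,6) (6,2) (6,3) (6,4) (6,5) (6,6)] -> total=13
Click 2 (4,1) count=0: revealed 8 new [(3,0) (3,1) (3,2) (4,0) (4,1) (4,2) (5,0) (5,1)] -> total=21

Answer: 21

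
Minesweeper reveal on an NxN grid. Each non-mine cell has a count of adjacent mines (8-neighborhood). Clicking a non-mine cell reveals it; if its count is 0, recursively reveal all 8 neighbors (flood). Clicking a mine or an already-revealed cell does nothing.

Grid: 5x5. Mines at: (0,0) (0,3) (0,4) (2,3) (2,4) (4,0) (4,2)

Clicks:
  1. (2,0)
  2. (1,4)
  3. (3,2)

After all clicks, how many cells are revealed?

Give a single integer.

Answer: 10

Derivation:
Click 1 (2,0) count=0: revealed 9 new [(1,0) (1,1) (1,2) (2,0) (2,1) (2,2) (3,0) (3,1) (3,2)] -> total=9
Click 2 (1,4) count=4: revealed 1 new [(1,4)] -> total=10
Click 3 (3,2) count=2: revealed 0 new [(none)] -> total=10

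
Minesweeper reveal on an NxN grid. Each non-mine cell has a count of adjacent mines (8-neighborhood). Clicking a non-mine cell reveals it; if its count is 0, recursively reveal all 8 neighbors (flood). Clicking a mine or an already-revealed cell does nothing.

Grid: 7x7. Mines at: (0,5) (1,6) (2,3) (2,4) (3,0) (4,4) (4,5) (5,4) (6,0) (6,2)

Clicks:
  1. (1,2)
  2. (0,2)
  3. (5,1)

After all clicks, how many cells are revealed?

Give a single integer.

Answer: 14

Derivation:
Click 1 (1,2) count=1: revealed 1 new [(1,2)] -> total=1
Click 2 (0,2) count=0: revealed 12 new [(0,0) (0,1) (0,2) (0,3) (0,4) (1,0) (1,1) (1,3) (1,4) (2,0) (2,1) (2,2)] -> total=13
Click 3 (5,1) count=2: revealed 1 new [(5,1)] -> total=14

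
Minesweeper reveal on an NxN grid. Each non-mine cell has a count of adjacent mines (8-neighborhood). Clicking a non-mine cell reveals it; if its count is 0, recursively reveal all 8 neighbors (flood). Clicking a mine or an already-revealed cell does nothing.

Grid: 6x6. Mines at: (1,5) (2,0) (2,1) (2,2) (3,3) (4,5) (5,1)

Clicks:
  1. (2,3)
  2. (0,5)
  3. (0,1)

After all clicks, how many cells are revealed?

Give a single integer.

Click 1 (2,3) count=2: revealed 1 new [(2,3)] -> total=1
Click 2 (0,5) count=1: revealed 1 new [(0,5)] -> total=2
Click 3 (0,1) count=0: revealed 10 new [(0,0) (0,1) (0,2) (0,3) (0,4) (1,0) (1,1) (1,2) (1,3) (1,4)] -> total=12

Answer: 12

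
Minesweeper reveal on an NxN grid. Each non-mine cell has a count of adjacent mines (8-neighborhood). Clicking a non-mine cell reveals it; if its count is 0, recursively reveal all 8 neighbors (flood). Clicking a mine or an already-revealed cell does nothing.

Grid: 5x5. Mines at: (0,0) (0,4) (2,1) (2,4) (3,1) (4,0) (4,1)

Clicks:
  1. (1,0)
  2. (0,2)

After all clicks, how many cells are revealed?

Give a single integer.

Answer: 7

Derivation:
Click 1 (1,0) count=2: revealed 1 new [(1,0)] -> total=1
Click 2 (0,2) count=0: revealed 6 new [(0,1) (0,2) (0,3) (1,1) (1,2) (1,3)] -> total=7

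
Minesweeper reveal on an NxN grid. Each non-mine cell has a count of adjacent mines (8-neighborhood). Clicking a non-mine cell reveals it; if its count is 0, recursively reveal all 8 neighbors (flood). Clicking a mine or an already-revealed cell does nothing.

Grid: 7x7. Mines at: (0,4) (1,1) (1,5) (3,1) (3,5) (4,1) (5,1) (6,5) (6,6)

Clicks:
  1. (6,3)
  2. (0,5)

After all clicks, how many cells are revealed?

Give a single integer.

Click 1 (6,3) count=0: revealed 18 new [(1,2) (1,3) (1,4) (2,2) (2,3) (2,4) (3,2) (3,3) (3,4) (4,2) (4,3) (4,4) (5,2) (5,3) (5,4) (6,2) (6,3) (6,4)] -> total=18
Click 2 (0,5) count=2: revealed 1 new [(0,5)] -> total=19

Answer: 19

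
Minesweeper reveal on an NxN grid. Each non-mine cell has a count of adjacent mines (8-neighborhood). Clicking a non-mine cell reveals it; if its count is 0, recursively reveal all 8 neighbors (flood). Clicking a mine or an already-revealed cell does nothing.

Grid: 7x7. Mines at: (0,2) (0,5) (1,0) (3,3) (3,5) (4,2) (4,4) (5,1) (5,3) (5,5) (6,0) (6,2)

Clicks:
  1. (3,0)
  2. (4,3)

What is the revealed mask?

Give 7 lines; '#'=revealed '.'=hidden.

Answer: .......
.......
##.....
##.....
##.#...
.......
.......

Derivation:
Click 1 (3,0) count=0: revealed 6 new [(2,0) (2,1) (3,0) (3,1) (4,0) (4,1)] -> total=6
Click 2 (4,3) count=4: revealed 1 new [(4,3)] -> total=7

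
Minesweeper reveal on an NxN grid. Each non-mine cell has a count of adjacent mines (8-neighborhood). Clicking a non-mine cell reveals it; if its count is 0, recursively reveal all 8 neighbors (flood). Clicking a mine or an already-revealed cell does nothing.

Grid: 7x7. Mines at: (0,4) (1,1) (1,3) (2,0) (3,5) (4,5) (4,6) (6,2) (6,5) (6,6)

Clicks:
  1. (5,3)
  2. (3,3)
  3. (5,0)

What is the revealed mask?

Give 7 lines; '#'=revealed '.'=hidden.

Click 1 (5,3) count=1: revealed 1 new [(5,3)] -> total=1
Click 2 (3,3) count=0: revealed 20 new [(2,1) (2,2) (2,3) (2,4) (3,0) (3,1) (3,2) (3,3) (3,4) (4,0) (4,1) (4,2) (4,3) (4,4) (5,0) (5,1) (5,2) (5,4) (6,0) (6,1)] -> total=21
Click 3 (5,0) count=0: revealed 0 new [(none)] -> total=21

Answer: .......
.......
.####..
#####..
#####..
#####..
##.....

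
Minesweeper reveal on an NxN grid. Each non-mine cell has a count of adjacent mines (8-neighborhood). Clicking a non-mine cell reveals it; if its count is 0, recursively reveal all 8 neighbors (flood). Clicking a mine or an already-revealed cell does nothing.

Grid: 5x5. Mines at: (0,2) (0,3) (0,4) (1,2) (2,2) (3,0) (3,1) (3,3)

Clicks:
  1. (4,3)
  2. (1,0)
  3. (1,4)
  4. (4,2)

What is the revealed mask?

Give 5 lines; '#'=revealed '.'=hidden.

Click 1 (4,3) count=1: revealed 1 new [(4,3)] -> total=1
Click 2 (1,0) count=0: revealed 6 new [(0,0) (0,1) (1,0) (1,1) (2,0) (2,1)] -> total=7
Click 3 (1,4) count=2: revealed 1 new [(1,4)] -> total=8
Click 4 (4,2) count=2: revealed 1 new [(4,2)] -> total=9

Answer: ##...
##..#
##...
.....
..##.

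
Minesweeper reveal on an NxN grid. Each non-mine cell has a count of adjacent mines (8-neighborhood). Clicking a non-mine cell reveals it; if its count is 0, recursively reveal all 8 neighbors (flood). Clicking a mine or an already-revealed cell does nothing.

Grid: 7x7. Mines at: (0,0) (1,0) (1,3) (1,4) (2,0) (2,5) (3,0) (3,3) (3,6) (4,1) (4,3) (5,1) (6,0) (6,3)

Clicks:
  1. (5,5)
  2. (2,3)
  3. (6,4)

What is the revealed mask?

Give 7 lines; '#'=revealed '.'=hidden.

Answer: .......
.......
...#...
.......
....###
....###
....###

Derivation:
Click 1 (5,5) count=0: revealed 9 new [(4,4) (4,5) (4,6) (5,4) (5,5) (5,6) (6,4) (6,5) (6,6)] -> total=9
Click 2 (2,3) count=3: revealed 1 new [(2,3)] -> total=10
Click 3 (6,4) count=1: revealed 0 new [(none)] -> total=10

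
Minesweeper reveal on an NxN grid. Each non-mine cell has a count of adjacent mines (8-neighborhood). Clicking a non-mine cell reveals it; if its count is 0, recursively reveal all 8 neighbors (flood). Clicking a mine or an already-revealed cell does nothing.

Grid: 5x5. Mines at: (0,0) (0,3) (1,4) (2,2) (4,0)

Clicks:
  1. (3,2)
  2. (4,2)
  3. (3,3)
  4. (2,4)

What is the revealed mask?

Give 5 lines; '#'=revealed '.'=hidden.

Click 1 (3,2) count=1: revealed 1 new [(3,2)] -> total=1
Click 2 (4,2) count=0: revealed 9 new [(2,3) (2,4) (3,1) (3,3) (3,4) (4,1) (4,2) (4,3) (4,4)] -> total=10
Click 3 (3,3) count=1: revealed 0 new [(none)] -> total=10
Click 4 (2,4) count=1: revealed 0 new [(none)] -> total=10

Answer: .....
.....
...##
.####
.####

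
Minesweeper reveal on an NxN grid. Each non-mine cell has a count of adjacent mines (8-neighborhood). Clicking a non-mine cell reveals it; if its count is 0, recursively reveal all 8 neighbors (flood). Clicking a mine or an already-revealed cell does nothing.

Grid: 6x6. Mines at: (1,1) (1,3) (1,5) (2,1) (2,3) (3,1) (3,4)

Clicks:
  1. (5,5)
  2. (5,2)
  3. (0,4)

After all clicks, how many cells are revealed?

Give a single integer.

Click 1 (5,5) count=0: revealed 12 new [(4,0) (4,1) (4,2) (4,3) (4,4) (4,5) (5,0) (5,1) (5,2) (5,3) (5,4) (5,5)] -> total=12
Click 2 (5,2) count=0: revealed 0 new [(none)] -> total=12
Click 3 (0,4) count=2: revealed 1 new [(0,4)] -> total=13

Answer: 13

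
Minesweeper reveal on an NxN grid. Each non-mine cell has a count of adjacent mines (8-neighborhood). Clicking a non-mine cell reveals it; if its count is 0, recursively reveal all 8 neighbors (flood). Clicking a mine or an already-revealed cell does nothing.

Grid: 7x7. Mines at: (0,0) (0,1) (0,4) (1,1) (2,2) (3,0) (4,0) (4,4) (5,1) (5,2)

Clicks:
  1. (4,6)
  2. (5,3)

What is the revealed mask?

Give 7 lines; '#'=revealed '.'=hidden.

Click 1 (4,6) count=0: revealed 24 new [(0,5) (0,6) (1,3) (1,4) (1,5) (1,6) (2,3) (2,4) (2,5) (2,6) (3,3) (3,4) (3,5) (3,6) (4,5) (4,6) (5,3) (5,4) (5,5) (5,6) (6,3) (6,4) (6,5) (6,6)] -> total=24
Click 2 (5,3) count=2: revealed 0 new [(none)] -> total=24

Answer: .....##
...####
...####
...####
.....##
...####
...####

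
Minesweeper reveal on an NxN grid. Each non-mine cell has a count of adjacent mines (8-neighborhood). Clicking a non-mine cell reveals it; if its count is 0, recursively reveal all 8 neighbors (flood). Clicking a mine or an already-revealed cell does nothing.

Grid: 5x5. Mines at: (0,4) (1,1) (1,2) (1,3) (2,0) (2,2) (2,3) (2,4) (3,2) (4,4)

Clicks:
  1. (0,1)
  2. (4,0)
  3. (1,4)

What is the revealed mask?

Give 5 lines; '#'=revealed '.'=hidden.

Click 1 (0,1) count=2: revealed 1 new [(0,1)] -> total=1
Click 2 (4,0) count=0: revealed 4 new [(3,0) (3,1) (4,0) (4,1)] -> total=5
Click 3 (1,4) count=4: revealed 1 new [(1,4)] -> total=6

Answer: .#...
....#
.....
##...
##...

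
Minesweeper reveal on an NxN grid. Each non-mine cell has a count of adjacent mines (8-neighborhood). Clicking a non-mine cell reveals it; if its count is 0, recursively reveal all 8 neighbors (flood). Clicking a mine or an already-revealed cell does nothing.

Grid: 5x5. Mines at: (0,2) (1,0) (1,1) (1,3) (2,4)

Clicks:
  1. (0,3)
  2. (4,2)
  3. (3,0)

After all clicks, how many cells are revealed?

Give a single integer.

Click 1 (0,3) count=2: revealed 1 new [(0,3)] -> total=1
Click 2 (4,2) count=0: revealed 14 new [(2,0) (2,1) (2,2) (2,3) (3,0) (3,1) (3,2) (3,3) (3,4) (4,0) (4,1) (4,2) (4,3) (4,4)] -> total=15
Click 3 (3,0) count=0: revealed 0 new [(none)] -> total=15

Answer: 15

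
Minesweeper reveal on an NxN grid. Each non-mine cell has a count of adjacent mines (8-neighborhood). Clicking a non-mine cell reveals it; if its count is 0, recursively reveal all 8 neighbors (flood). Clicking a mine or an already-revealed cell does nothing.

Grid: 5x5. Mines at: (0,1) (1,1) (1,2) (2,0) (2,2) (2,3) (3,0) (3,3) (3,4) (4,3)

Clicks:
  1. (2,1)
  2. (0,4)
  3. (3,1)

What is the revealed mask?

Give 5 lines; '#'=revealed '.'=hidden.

Answer: ...##
...##
.#...
.#...
.....

Derivation:
Click 1 (2,1) count=5: revealed 1 new [(2,1)] -> total=1
Click 2 (0,4) count=0: revealed 4 new [(0,3) (0,4) (1,3) (1,4)] -> total=5
Click 3 (3,1) count=3: revealed 1 new [(3,1)] -> total=6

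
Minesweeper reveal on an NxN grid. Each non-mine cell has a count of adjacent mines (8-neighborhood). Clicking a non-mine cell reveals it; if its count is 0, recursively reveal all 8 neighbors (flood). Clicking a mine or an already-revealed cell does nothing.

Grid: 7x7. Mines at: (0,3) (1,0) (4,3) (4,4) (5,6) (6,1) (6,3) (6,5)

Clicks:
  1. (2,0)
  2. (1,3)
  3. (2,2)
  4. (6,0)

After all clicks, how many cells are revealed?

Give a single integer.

Answer: 32

Derivation:
Click 1 (2,0) count=1: revealed 1 new [(2,0)] -> total=1
Click 2 (1,3) count=1: revealed 1 new [(1,3)] -> total=2
Click 3 (2,2) count=0: revealed 29 new [(0,4) (0,5) (0,6) (1,1) (1,2) (1,4) (1,5) (1,6) (2,1) (2,2) (2,3) (2,4) (2,5) (2,6) (3,0) (3,1) (3,2) (3,3) (3,4) (3,5) (3,6) (4,0) (4,1) (4,2) (4,5) (4,6) (5,0) (5,1) (5,2)] -> total=31
Click 4 (6,0) count=1: revealed 1 new [(6,0)] -> total=32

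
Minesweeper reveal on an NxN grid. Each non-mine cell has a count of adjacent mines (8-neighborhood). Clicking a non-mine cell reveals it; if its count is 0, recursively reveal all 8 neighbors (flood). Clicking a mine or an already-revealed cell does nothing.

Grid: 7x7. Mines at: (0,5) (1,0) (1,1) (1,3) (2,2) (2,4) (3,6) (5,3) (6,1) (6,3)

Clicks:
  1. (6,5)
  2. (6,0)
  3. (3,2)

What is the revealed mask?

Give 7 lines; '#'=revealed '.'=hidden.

Click 1 (6,5) count=0: revealed 9 new [(4,4) (4,5) (4,6) (5,4) (5,5) (5,6) (6,4) (6,5) (6,6)] -> total=9
Click 2 (6,0) count=1: revealed 1 new [(6,0)] -> total=10
Click 3 (3,2) count=1: revealed 1 new [(3,2)] -> total=11

Answer: .......
.......
.......
..#....
....###
....###
#...###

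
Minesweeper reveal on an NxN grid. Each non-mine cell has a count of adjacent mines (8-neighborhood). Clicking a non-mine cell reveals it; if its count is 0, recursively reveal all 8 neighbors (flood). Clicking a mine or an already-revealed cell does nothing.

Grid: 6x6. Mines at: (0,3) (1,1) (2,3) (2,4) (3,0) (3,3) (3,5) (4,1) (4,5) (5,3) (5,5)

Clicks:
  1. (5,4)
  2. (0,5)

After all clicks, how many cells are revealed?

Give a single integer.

Click 1 (5,4) count=3: revealed 1 new [(5,4)] -> total=1
Click 2 (0,5) count=0: revealed 4 new [(0,4) (0,5) (1,4) (1,5)] -> total=5

Answer: 5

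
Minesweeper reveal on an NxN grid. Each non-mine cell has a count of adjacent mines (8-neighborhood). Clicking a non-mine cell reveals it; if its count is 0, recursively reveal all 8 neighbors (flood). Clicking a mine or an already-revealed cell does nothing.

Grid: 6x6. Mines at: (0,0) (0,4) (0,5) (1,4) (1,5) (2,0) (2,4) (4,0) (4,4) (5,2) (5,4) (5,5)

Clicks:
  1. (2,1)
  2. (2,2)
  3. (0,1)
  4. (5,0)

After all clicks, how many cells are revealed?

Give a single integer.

Click 1 (2,1) count=1: revealed 1 new [(2,1)] -> total=1
Click 2 (2,2) count=0: revealed 14 new [(0,1) (0,2) (0,3) (1,1) (1,2) (1,3) (2,2) (2,3) (3,1) (3,2) (3,3) (4,1) (4,2) (4,3)] -> total=15
Click 3 (0,1) count=1: revealed 0 new [(none)] -> total=15
Click 4 (5,0) count=1: revealed 1 new [(5,0)] -> total=16

Answer: 16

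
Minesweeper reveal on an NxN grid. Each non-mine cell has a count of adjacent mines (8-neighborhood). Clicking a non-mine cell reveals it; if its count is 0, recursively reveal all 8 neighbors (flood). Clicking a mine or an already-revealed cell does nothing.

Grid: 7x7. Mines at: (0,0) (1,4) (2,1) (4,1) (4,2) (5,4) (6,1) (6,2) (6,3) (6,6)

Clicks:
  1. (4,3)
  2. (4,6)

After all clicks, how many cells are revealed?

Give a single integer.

Click 1 (4,3) count=2: revealed 1 new [(4,3)] -> total=1
Click 2 (4,6) count=0: revealed 17 new [(0,5) (0,6) (1,5) (1,6) (2,3) (2,4) (2,5) (2,6) (3,3) (3,4) (3,5) (3,6) (4,4) (4,5) (4,6) (5,5) (5,6)] -> total=18

Answer: 18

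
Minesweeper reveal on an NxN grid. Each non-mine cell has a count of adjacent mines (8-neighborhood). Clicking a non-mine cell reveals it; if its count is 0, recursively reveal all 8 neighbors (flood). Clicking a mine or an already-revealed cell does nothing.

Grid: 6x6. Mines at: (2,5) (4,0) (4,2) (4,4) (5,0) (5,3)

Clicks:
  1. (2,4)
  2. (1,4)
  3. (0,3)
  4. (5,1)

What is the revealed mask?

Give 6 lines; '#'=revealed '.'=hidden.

Answer: ######
######
#####.
#####.
......
.#....

Derivation:
Click 1 (2,4) count=1: revealed 1 new [(2,4)] -> total=1
Click 2 (1,4) count=1: revealed 1 new [(1,4)] -> total=2
Click 3 (0,3) count=0: revealed 20 new [(0,0) (0,1) (0,2) (0,3) (0,4) (0,5) (1,0) (1,1) (1,2) (1,3) (1,5) (2,0) (2,1) (2,2) (2,3) (3,0) (3,1) (3,2) (3,3) (3,4)] -> total=22
Click 4 (5,1) count=3: revealed 1 new [(5,1)] -> total=23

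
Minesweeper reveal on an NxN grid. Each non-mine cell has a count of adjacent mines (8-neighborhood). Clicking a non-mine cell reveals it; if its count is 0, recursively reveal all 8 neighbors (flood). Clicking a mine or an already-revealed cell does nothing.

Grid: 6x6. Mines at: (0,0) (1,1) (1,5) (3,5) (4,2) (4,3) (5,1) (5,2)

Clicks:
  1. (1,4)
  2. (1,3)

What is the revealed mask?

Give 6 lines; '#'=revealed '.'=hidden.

Click 1 (1,4) count=1: revealed 1 new [(1,4)] -> total=1
Click 2 (1,3) count=0: revealed 11 new [(0,2) (0,3) (0,4) (1,2) (1,3) (2,2) (2,3) (2,4) (3,2) (3,3) (3,4)] -> total=12

Answer: ..###.
..###.
..###.
..###.
......
......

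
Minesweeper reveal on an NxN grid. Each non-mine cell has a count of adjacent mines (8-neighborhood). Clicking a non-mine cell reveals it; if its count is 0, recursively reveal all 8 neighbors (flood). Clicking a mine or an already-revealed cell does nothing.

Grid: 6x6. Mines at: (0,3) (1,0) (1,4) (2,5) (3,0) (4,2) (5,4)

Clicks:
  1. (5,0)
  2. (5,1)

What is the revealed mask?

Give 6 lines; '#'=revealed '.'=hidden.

Click 1 (5,0) count=0: revealed 4 new [(4,0) (4,1) (5,0) (5,1)] -> total=4
Click 2 (5,1) count=1: revealed 0 new [(none)] -> total=4

Answer: ......
......
......
......
##....
##....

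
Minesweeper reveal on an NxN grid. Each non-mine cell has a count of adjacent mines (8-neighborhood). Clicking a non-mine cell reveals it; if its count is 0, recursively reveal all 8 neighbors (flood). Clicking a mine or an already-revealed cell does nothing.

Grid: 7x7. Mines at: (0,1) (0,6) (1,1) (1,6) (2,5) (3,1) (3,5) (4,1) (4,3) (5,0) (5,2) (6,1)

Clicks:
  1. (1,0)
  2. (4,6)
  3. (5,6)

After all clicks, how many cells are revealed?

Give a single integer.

Answer: 12

Derivation:
Click 1 (1,0) count=2: revealed 1 new [(1,0)] -> total=1
Click 2 (4,6) count=1: revealed 1 new [(4,6)] -> total=2
Click 3 (5,6) count=0: revealed 10 new [(4,4) (4,5) (5,3) (5,4) (5,5) (5,6) (6,3) (6,4) (6,5) (6,6)] -> total=12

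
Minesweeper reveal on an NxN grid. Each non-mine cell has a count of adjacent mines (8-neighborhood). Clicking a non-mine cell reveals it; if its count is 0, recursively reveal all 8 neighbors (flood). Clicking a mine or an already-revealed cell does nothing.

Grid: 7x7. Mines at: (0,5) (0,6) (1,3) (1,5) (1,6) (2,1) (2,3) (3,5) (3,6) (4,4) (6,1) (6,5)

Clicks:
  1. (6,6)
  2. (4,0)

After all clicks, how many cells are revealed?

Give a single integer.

Click 1 (6,6) count=1: revealed 1 new [(6,6)] -> total=1
Click 2 (4,0) count=0: revealed 12 new [(3,0) (3,1) (3,2) (3,3) (4,0) (4,1) (4,2) (4,3) (5,0) (5,1) (5,2) (5,3)] -> total=13

Answer: 13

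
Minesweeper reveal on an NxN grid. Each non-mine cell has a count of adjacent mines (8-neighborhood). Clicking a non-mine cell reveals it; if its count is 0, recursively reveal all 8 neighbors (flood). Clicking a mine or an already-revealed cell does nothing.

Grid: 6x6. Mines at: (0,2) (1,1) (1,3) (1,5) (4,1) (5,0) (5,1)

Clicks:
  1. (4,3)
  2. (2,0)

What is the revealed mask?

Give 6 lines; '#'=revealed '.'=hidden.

Answer: ......
......
#.####
..####
..####
..####

Derivation:
Click 1 (4,3) count=0: revealed 16 new [(2,2) (2,3) (2,4) (2,5) (3,2) (3,3) (3,4) (3,5) (4,2) (4,3) (4,4) (4,5) (5,2) (5,3) (5,4) (5,5)] -> total=16
Click 2 (2,0) count=1: revealed 1 new [(2,0)] -> total=17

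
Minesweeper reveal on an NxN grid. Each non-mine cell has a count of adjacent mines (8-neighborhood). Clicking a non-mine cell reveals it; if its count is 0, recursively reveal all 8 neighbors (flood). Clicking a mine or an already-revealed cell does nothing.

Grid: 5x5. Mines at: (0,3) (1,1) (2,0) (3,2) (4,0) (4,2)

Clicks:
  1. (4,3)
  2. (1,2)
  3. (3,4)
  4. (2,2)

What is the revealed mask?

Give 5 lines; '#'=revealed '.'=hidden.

Click 1 (4,3) count=2: revealed 1 new [(4,3)] -> total=1
Click 2 (1,2) count=2: revealed 1 new [(1,2)] -> total=2
Click 3 (3,4) count=0: revealed 7 new [(1,3) (1,4) (2,3) (2,4) (3,3) (3,4) (4,4)] -> total=9
Click 4 (2,2) count=2: revealed 1 new [(2,2)] -> total=10

Answer: .....
..###
..###
...##
...##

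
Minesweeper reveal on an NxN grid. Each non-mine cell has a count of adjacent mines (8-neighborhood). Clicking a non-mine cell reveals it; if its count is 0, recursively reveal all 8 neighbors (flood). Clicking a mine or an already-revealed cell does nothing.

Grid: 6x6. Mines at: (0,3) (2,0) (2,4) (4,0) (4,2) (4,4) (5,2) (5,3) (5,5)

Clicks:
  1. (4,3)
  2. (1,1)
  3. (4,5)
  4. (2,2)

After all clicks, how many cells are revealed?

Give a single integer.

Answer: 11

Derivation:
Click 1 (4,3) count=4: revealed 1 new [(4,3)] -> total=1
Click 2 (1,1) count=1: revealed 1 new [(1,1)] -> total=2
Click 3 (4,5) count=2: revealed 1 new [(4,5)] -> total=3
Click 4 (2,2) count=0: revealed 8 new [(1,2) (1,3) (2,1) (2,2) (2,3) (3,1) (3,2) (3,3)] -> total=11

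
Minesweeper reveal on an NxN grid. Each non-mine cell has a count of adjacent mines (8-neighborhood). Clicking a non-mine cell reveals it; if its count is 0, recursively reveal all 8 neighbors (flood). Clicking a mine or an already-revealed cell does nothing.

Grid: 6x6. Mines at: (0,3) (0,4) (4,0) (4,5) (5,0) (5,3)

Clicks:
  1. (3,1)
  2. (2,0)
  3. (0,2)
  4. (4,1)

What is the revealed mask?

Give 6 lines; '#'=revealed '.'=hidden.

Click 1 (3,1) count=1: revealed 1 new [(3,1)] -> total=1
Click 2 (2,0) count=0: revealed 24 new [(0,0) (0,1) (0,2) (1,0) (1,1) (1,2) (1,3) (1,4) (1,5) (2,0) (2,1) (2,2) (2,3) (2,4) (2,5) (3,0) (3,2) (3,3) (3,4) (3,5) (4,1) (4,2) (4,3) (4,4)] -> total=25
Click 3 (0,2) count=1: revealed 0 new [(none)] -> total=25
Click 4 (4,1) count=2: revealed 0 new [(none)] -> total=25

Answer: ###...
######
######
######
.####.
......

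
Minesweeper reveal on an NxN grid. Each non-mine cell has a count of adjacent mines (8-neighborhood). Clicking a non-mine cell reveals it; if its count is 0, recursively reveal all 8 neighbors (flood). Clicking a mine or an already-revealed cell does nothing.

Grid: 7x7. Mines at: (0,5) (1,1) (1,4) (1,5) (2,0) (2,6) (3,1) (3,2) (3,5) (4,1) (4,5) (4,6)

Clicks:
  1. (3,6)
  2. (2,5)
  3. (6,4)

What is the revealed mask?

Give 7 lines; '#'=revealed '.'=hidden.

Answer: .......
.......
.....#.
......#
..###..
#######
#######

Derivation:
Click 1 (3,6) count=4: revealed 1 new [(3,6)] -> total=1
Click 2 (2,5) count=4: revealed 1 new [(2,5)] -> total=2
Click 3 (6,4) count=0: revealed 17 new [(4,2) (4,3) (4,4) (5,0) (5,1) (5,2) (5,3) (5,4) (5,5) (5,6) (6,0) (6,1) (6,2) (6,3) (6,4) (6,5) (6,6)] -> total=19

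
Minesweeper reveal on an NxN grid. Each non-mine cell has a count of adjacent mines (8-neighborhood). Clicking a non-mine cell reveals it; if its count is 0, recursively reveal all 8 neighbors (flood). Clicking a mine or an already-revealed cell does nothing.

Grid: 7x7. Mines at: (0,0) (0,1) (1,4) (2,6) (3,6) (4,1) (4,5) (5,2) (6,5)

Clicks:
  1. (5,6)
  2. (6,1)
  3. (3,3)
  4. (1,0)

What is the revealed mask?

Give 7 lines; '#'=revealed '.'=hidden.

Answer: .......
####...
#####..
#####..
..###..
......#
.#.....

Derivation:
Click 1 (5,6) count=2: revealed 1 new [(5,6)] -> total=1
Click 2 (6,1) count=1: revealed 1 new [(6,1)] -> total=2
Click 3 (3,3) count=0: revealed 17 new [(1,0) (1,1) (1,2) (1,3) (2,0) (2,1) (2,2) (2,3) (2,4) (3,0) (3,1) (3,2) (3,3) (3,4) (4,2) (4,3) (4,4)] -> total=19
Click 4 (1,0) count=2: revealed 0 new [(none)] -> total=19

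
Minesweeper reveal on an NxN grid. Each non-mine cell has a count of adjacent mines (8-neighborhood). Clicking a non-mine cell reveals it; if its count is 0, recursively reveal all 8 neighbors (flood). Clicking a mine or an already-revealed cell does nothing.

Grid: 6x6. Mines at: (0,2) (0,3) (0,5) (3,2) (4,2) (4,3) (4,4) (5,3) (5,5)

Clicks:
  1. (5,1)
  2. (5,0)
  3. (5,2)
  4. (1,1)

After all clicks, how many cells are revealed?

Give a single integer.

Answer: 13

Derivation:
Click 1 (5,1) count=1: revealed 1 new [(5,1)] -> total=1
Click 2 (5,0) count=0: revealed 11 new [(0,0) (0,1) (1,0) (1,1) (2,0) (2,1) (3,0) (3,1) (4,0) (4,1) (5,0)] -> total=12
Click 3 (5,2) count=3: revealed 1 new [(5,2)] -> total=13
Click 4 (1,1) count=1: revealed 0 new [(none)] -> total=13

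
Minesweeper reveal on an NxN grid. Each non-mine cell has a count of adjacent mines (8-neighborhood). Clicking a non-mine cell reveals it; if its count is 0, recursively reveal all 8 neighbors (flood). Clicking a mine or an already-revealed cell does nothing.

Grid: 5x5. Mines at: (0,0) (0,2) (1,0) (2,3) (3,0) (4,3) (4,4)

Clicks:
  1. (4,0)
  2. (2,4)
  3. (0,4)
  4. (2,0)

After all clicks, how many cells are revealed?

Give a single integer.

Click 1 (4,0) count=1: revealed 1 new [(4,0)] -> total=1
Click 2 (2,4) count=1: revealed 1 new [(2,4)] -> total=2
Click 3 (0,4) count=0: revealed 4 new [(0,3) (0,4) (1,3) (1,4)] -> total=6
Click 4 (2,0) count=2: revealed 1 new [(2,0)] -> total=7

Answer: 7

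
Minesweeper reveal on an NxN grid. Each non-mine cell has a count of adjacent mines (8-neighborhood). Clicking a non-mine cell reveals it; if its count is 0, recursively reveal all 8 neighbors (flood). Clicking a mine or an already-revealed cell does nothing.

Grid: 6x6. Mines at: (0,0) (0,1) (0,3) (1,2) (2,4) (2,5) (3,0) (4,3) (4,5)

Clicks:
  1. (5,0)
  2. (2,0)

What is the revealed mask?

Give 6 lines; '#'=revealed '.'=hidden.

Answer: ......
......
#.....
......
###...
###...

Derivation:
Click 1 (5,0) count=0: revealed 6 new [(4,0) (4,1) (4,2) (5,0) (5,1) (5,2)] -> total=6
Click 2 (2,0) count=1: revealed 1 new [(2,0)] -> total=7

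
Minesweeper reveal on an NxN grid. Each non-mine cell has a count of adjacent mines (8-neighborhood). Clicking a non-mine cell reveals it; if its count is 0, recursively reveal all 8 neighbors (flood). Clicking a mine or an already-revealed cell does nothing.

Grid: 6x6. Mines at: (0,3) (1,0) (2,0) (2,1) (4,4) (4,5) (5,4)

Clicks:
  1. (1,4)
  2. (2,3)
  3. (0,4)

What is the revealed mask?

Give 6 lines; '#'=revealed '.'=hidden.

Answer: ....##
..####
..####
..####
......
......

Derivation:
Click 1 (1,4) count=1: revealed 1 new [(1,4)] -> total=1
Click 2 (2,3) count=0: revealed 13 new [(0,4) (0,5) (1,2) (1,3) (1,5) (2,2) (2,3) (2,4) (2,5) (3,2) (3,3) (3,4) (3,5)] -> total=14
Click 3 (0,4) count=1: revealed 0 new [(none)] -> total=14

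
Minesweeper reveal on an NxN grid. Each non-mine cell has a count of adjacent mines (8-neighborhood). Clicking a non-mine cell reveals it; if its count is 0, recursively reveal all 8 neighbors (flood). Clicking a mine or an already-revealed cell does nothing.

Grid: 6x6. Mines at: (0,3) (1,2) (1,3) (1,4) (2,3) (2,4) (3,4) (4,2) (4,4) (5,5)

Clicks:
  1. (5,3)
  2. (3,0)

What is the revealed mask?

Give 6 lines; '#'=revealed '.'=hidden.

Click 1 (5,3) count=2: revealed 1 new [(5,3)] -> total=1
Click 2 (3,0) count=0: revealed 12 new [(0,0) (0,1) (1,0) (1,1) (2,0) (2,1) (3,0) (3,1) (4,0) (4,1) (5,0) (5,1)] -> total=13

Answer: ##....
##....
##....
##....
##....
##.#..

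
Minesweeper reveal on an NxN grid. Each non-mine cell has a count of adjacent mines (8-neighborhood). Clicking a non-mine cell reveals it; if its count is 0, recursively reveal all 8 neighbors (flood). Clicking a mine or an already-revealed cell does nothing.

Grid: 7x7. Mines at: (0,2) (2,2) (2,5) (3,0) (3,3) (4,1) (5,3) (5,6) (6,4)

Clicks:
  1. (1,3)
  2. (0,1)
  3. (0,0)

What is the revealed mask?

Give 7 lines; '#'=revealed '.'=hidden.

Click 1 (1,3) count=2: revealed 1 new [(1,3)] -> total=1
Click 2 (0,1) count=1: revealed 1 new [(0,1)] -> total=2
Click 3 (0,0) count=0: revealed 5 new [(0,0) (1,0) (1,1) (2,0) (2,1)] -> total=7

Answer: ##.....
##.#...
##.....
.......
.......
.......
.......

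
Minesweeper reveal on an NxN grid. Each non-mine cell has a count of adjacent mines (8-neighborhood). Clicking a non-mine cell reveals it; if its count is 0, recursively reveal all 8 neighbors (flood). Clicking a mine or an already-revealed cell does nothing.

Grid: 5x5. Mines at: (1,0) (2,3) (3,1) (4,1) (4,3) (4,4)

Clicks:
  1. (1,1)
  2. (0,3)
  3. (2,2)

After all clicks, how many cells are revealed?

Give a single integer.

Click 1 (1,1) count=1: revealed 1 new [(1,1)] -> total=1
Click 2 (0,3) count=0: revealed 7 new [(0,1) (0,2) (0,3) (0,4) (1,2) (1,3) (1,4)] -> total=8
Click 3 (2,2) count=2: revealed 1 new [(2,2)] -> total=9

Answer: 9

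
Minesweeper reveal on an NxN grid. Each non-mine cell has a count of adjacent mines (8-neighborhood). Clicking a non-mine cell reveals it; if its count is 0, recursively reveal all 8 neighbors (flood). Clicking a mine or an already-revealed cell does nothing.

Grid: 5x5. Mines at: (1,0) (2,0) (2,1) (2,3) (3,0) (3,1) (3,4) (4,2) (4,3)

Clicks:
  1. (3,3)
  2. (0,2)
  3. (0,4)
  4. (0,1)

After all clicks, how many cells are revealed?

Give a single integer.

Answer: 9

Derivation:
Click 1 (3,3) count=4: revealed 1 new [(3,3)] -> total=1
Click 2 (0,2) count=0: revealed 8 new [(0,1) (0,2) (0,3) (0,4) (1,1) (1,2) (1,3) (1,4)] -> total=9
Click 3 (0,4) count=0: revealed 0 new [(none)] -> total=9
Click 4 (0,1) count=1: revealed 0 new [(none)] -> total=9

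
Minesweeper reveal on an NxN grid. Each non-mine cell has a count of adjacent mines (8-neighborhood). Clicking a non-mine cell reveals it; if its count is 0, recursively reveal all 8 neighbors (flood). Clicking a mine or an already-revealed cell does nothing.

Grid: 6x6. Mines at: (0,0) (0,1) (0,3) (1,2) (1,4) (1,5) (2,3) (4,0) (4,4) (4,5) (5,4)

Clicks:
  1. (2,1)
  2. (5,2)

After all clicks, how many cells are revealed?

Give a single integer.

Answer: 10

Derivation:
Click 1 (2,1) count=1: revealed 1 new [(2,1)] -> total=1
Click 2 (5,2) count=0: revealed 9 new [(3,1) (3,2) (3,3) (4,1) (4,2) (4,3) (5,1) (5,2) (5,3)] -> total=10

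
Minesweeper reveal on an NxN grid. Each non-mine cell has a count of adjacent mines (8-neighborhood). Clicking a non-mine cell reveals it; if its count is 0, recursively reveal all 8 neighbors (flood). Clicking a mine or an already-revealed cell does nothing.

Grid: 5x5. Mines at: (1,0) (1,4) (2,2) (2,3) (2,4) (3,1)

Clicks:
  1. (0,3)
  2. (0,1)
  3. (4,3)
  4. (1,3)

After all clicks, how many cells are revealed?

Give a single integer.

Click 1 (0,3) count=1: revealed 1 new [(0,3)] -> total=1
Click 2 (0,1) count=1: revealed 1 new [(0,1)] -> total=2
Click 3 (4,3) count=0: revealed 6 new [(3,2) (3,3) (3,4) (4,2) (4,3) (4,4)] -> total=8
Click 4 (1,3) count=4: revealed 1 new [(1,3)] -> total=9

Answer: 9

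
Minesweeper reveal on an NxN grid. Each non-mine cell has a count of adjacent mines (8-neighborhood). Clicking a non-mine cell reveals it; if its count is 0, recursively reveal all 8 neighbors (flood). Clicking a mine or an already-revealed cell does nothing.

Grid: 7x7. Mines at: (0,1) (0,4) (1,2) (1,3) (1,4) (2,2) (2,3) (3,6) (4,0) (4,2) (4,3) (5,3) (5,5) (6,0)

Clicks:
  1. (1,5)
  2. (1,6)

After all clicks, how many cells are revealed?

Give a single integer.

Click 1 (1,5) count=2: revealed 1 new [(1,5)] -> total=1
Click 2 (1,6) count=0: revealed 5 new [(0,5) (0,6) (1,6) (2,5) (2,6)] -> total=6

Answer: 6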